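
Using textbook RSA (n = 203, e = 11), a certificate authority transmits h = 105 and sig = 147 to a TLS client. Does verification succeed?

passes

sig^2 ≡ 147^2 = 21609 ≡ 91
sig^4 ≡ 91^2 = 8281 ≡ 161
sig^8 ≡ 161^2 = 25921 ≡ 140
11 = 8 + 2 + 1, so sig^11 ≡ 140·91·147 ≡ 105 (mod 203)
Since 105 equals the digest 105, verification succeeds.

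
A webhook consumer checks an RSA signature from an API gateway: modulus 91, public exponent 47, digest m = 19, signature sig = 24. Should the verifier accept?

sig^47 mod 91 = 19
19 = m, so the signature checks out.

accept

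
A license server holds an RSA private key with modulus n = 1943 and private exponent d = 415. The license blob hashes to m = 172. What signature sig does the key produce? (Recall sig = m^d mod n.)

976

Squares mod 1943: m^1≡172, m^2≡439, m^4≡364, m^8≡372, m^16≡431, m^32≡1176, m^64≡1503, m^128≡1243, m^256≡364
415 = 256 + 128 + 16 + 8 + 4 + 2 + 1, so m^415 ≡ 364·1243·431·372·364·439·172 ≡ 976 (mod 1943)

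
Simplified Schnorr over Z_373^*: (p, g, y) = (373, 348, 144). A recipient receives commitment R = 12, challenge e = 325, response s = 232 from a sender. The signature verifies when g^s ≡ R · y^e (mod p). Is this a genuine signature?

forged

g^s mod p:
Squares mod 373: 348^1≡348, 348^2≡252, 348^4≡94, 348^8≡257, 348^16≡28, 348^32≡38, 348^64≡325, 348^128≡66
232 = 128 + 64 + 32 + 8, so 348^232 ≡ 66·325·38·257 ≡ 170 (mod 373)
R · y^e mod p:
Squares mod 373: 144^1≡144, 144^2≡221, 144^4≡351, 144^8≡111, 144^16≡12, 144^32≡144, 144^64≡221, 144^128≡351, 144^256≡111
325 = 256 + 64 + 4 + 1, so 144^325 ≡ 111·221·351·144 ≡ 342 (mod 373)
12·342 = 4104 ≡ 1 (mod 373)
170 ≠ 1; the check fails.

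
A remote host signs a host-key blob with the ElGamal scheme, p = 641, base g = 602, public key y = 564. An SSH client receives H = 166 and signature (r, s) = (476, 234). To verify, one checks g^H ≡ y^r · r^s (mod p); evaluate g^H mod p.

503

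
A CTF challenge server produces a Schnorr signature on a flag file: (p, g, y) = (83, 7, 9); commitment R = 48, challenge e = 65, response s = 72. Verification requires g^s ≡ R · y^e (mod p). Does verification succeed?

fails

g^s mod p:
7^2 = 49
7^4 ≡ 49^2 = 2401 ≡ 77
7^8 ≡ 77^2 = 5929 ≡ 36
7^16 ≡ 36^2 = 1296 ≡ 51
7^32 ≡ 51^2 = 2601 ≡ 28
7^64 ≡ 28^2 = 784 ≡ 37
72 = 64 + 8, so 7^72 ≡ 37·36 ≡ 4 (mod 83)
R · y^e mod p:
9^2 = 81
9^4 ≡ 81^2 = 6561 ≡ 4
9^8 ≡ 4^2 = 16
9^16 ≡ 16^2 = 256 ≡ 7
9^32 ≡ 7^2 = 49
9^64 ≡ 49^2 = 2401 ≡ 77
65 = 64 + 1, so 9^65 ≡ 77·9 ≡ 29 (mod 83)
48·29 = 1392 ≡ 64 (mod 83)
4 ≠ 64; the check fails.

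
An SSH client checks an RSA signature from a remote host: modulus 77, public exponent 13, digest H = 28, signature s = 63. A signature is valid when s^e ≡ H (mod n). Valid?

yes

s^2 ≡ 63^2 = 3969 ≡ 42
s^4 ≡ 42^2 = 1764 ≡ 70
s^8 ≡ 70^2 = 4900 ≡ 49
13 = 8 + 4 + 1, so s^13 ≡ 49·70·63 ≡ 28 (mod 77)
s^13 mod 77 = 28 matches H.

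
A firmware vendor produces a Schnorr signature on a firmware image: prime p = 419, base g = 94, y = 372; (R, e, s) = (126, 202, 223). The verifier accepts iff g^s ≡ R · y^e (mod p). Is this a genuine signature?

g^s mod p:
94^223 mod 419 = 61
R · y^e mod p:
372^202 mod 419 = 343
126·343 = 43218 ≡ 61 (mod 419)
61 ≡ 61 (mod 419); signature holds.

genuine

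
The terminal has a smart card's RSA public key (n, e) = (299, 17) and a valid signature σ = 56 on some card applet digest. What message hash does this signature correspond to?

σ^2 ≡ 56^2 = 3136 ≡ 146
σ^4 ≡ 146^2 = 21316 ≡ 87
σ^8 ≡ 87^2 = 7569 ≡ 94
σ^16 ≡ 94^2 = 8836 ≡ 165
17 = 16 + 1, so σ^17 ≡ 165·56 ≡ 270 (mod 299)

270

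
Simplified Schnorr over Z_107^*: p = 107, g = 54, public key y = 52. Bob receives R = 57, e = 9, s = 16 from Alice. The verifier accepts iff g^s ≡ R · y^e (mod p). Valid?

g^s mod p:
54^2 = 2916 ≡ 27
54^4 ≡ 27^2 = 729 ≡ 87
54^8 ≡ 87^2 = 7569 ≡ 79
54^16 ≡ 79^2 = 6241 ≡ 35
R · y^e mod p:
52^2 = 2704 ≡ 29
52^4 ≡ 29^2 = 841 ≡ 92
52^8 ≡ 92^2 = 8464 ≡ 11
9 = 8 + 1, so 52^9 ≡ 11·52 ≡ 37 (mod 107)
57·37 = 2109 ≡ 76 (mod 107)
35 ≠ 76; the check fails.

no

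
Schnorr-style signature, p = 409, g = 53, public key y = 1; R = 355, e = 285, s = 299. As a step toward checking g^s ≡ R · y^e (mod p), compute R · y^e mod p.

355

1^2 = 1
1^4 ≡ 1^2 = 1
1^8 ≡ 1^2 = 1
1^16 ≡ 1^2 = 1
1^32 ≡ 1^2 = 1
1^64 ≡ 1^2 = 1
1^128 ≡ 1^2 = 1
1^256 ≡ 1^2 = 1
285 = 256 + 16 + 8 + 4 + 1, so 1^285 ≡ 1·1·1·1·1 ≡ 1 (mod 409)
R · y^e ≡ 355·1 = 355 ≡ 355 (mod 409)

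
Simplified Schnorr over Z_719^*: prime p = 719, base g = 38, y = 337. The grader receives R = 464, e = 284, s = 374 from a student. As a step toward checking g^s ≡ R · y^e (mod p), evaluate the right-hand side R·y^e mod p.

Squares mod 719: 337^1≡337, 337^2≡686, 337^4≡370, 337^8≡290, 337^16≡696, 337^32≡529, 337^64≡150, 337^128≡211, 337^256≡662
284 = 256 + 16 + 8 + 4, so 337^284 ≡ 662·696·290·370 ≡ 107 (mod 719)
R · y^e ≡ 464·107 = 49648 ≡ 37 (mod 719)

37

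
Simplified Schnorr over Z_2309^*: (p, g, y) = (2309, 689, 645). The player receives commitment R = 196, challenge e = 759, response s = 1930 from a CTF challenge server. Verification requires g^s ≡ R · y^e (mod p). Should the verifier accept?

accept

g^s mod p:
689^2 = 474721 ≡ 1376
689^4 ≡ 1376^2 = 1893376 ≡ 2305
689^8 ≡ 2305^2 = 5313025 ≡ 16
689^16 ≡ 16^2 = 256
689^32 ≡ 256^2 = 65536 ≡ 884
689^64 ≡ 884^2 = 781456 ≡ 1014
689^128 ≡ 1014^2 = 1028196 ≡ 691
689^256 ≡ 691^2 = 477481 ≡ 1827
689^512 ≡ 1827^2 = 3337929 ≡ 1424
689^1024 ≡ 1424^2 = 2027776 ≡ 474
1930 = 1024 + 512 + 256 + 128 + 8 + 2, so 689^1930 ≡ 474·1424·1827·691·16·1376 ≡ 2025 (mod 2309)
R · y^e mod p:
645^2 = 416025 ≡ 405
645^4 ≡ 405^2 = 164025 ≡ 86
645^8 ≡ 86^2 = 7396 ≡ 469
645^16 ≡ 469^2 = 219961 ≡ 606
645^32 ≡ 606^2 = 367236 ≡ 105
645^64 ≡ 105^2 = 11025 ≡ 1789
645^128 ≡ 1789^2 = 3200521 ≡ 247
645^256 ≡ 247^2 = 61009 ≡ 975
645^512 ≡ 975^2 = 950625 ≡ 1626
759 = 512 + 128 + 64 + 32 + 16 + 4 + 2 + 1, so 645^759 ≡ 1626·247·1789·105·606·86·405·645 ≡ 941 (mod 2309)
196·941 = 184436 ≡ 2025 (mod 2309)
2025 ≡ 2025 (mod 2309); signature holds.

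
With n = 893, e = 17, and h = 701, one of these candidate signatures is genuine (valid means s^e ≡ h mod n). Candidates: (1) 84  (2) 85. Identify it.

Candidate 1: 84^17 mod 893 = 183
Candidate 2: 85^17 mod 893 = 701
  → matches h = 701

2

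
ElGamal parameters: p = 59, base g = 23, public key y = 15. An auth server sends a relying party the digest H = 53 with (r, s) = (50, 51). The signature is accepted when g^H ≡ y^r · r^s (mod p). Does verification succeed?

Left side g^H mod p:
23^2 = 529 ≡ 57
23^4 ≡ 57^2 = 3249 ≡ 4
23^8 ≡ 4^2 = 16
23^16 ≡ 16^2 = 256 ≡ 20
23^32 ≡ 20^2 = 400 ≡ 46
53 = 32 + 16 + 4 + 1, so 23^53 ≡ 46·20·4·23 ≡ 34 (mod 59)
Right side y^r · r^s mod p:
15^2 = 225 ≡ 48
15^4 ≡ 48^2 = 2304 ≡ 3
15^8 ≡ 3^2 = 9
15^16 ≡ 9^2 = 81 ≡ 22
15^32 ≡ 22^2 = 484 ≡ 12
50 = 32 + 16 + 2, so 15^50 ≡ 12·22·48 ≡ 46 (mod 59)
50^2 = 2500 ≡ 22
50^4 ≡ 22^2 = 484 ≡ 12
50^8 ≡ 12^2 = 144 ≡ 26
50^16 ≡ 26^2 = 676 ≡ 27
50^32 ≡ 27^2 = 729 ≡ 21
51 = 32 + 16 + 2 + 1, so 50^51 ≡ 21·27·22·50 ≡ 11 (mod 59)
46·11 = 506 ≡ 34 (mod 59)
34 ≡ 34 (mod 59), so the signature is genuine.

passes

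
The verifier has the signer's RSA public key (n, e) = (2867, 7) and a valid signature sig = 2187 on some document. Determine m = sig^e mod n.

sig^2 ≡ 2187^2 = 4782969 ≡ 813
sig^4 ≡ 813^2 = 660969 ≡ 1559
7 = 4 + 2 + 1, so sig^7 ≡ 1559·813·2187 ≡ 2847 (mod 2867)

2847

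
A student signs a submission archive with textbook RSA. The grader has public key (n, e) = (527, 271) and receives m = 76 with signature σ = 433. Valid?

σ^2 ≡ 433^2 = 187489 ≡ 404
σ^4 ≡ 404^2 = 163216 ≡ 373
σ^8 ≡ 373^2 = 139129 ≡ 1
σ^16 ≡ 1^2 = 1
σ^32 ≡ 1^2 = 1
σ^64 ≡ 1^2 = 1
σ^128 ≡ 1^2 = 1
σ^256 ≡ 1^2 = 1
271 = 256 + 8 + 4 + 2 + 1, so σ^271 ≡ 1·1·373·404·433 ≡ 185 (mod 527)
The recovered value 185 does not match the digest 76.

no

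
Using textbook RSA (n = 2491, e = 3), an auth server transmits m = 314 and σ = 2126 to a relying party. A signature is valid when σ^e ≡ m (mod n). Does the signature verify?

does not verify

σ^2 ≡ 2126^2 = 4519876 ≡ 1202
3 = 2 + 1, so σ^3 ≡ 1202·2126 ≡ 2177 (mod 2491)
2177 ≠ 314, so verification fails.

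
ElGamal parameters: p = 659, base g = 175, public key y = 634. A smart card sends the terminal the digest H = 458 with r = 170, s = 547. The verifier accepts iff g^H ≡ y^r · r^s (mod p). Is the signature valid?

Left side g^H mod p:
175^2 = 30625 ≡ 311
175^4 ≡ 311^2 = 96721 ≡ 507
175^8 ≡ 507^2 = 257049 ≡ 39
175^16 ≡ 39^2 = 1521 ≡ 203
175^32 ≡ 203^2 = 41209 ≡ 351
175^64 ≡ 351^2 = 123201 ≡ 627
175^128 ≡ 627^2 = 393129 ≡ 365
175^256 ≡ 365^2 = 133225 ≡ 107
458 = 256 + 128 + 64 + 8 + 2, so 175^458 ≡ 107·365·627·39·311 ≡ 48 (mod 659)
Right side y^r · r^s mod p:
634^2 = 401956 ≡ 625
634^4 ≡ 625^2 = 390625 ≡ 497
634^8 ≡ 497^2 = 247009 ≡ 543
634^16 ≡ 543^2 = 294849 ≡ 276
634^32 ≡ 276^2 = 76176 ≡ 391
634^64 ≡ 391^2 = 152881 ≡ 652
634^128 ≡ 652^2 = 425104 ≡ 49
170 = 128 + 32 + 8 + 2, so 634^170 ≡ 49·391·543·625 ≡ 179 (mod 659)
170^2 = 28900 ≡ 563
170^4 ≡ 563^2 = 316969 ≡ 649
170^8 ≡ 649^2 = 421201 ≡ 100
170^16 ≡ 100^2 = 10000 ≡ 115
170^32 ≡ 115^2 = 13225 ≡ 45
170^64 ≡ 45^2 = 2025 ≡ 48
170^128 ≡ 48^2 = 2304 ≡ 327
170^256 ≡ 327^2 = 106929 ≡ 171
170^512 ≡ 171^2 = 29241 ≡ 245
547 = 512 + 32 + 2 + 1, so 170^547 ≡ 245·45·563·170 ≡ 88 (mod 659)
179·88 = 15752 ≡ 595 (mod 659)
48 ≠ 595, so verification fails.

invalid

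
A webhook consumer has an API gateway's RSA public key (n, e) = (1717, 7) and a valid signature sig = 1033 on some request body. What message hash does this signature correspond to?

sig^2 ≡ 1033^2 = 1067089 ≡ 832
sig^4 ≡ 832^2 = 692224 ≡ 273
7 = 4 + 2 + 1, so sig^7 ≡ 273·832·1033 ≡ 4 (mod 1717)

4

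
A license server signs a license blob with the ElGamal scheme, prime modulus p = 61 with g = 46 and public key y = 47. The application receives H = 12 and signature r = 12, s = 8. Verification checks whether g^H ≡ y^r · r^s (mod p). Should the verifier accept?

reject

Left side g^H mod p:
46^2 = 2116 ≡ 42
46^4 ≡ 42^2 = 1764 ≡ 56
46^8 ≡ 56^2 = 3136 ≡ 25
12 = 8 + 4, so 46^12 ≡ 25·56 ≡ 58 (mod 61)
Right side y^r · r^s mod p:
47^2 = 2209 ≡ 13
47^4 ≡ 13^2 = 169 ≡ 47
47^8 ≡ 47^2 = 2209 ≡ 13
12 = 8 + 4, so 47^12 ≡ 13·47 ≡ 1 (mod 61)
12^2 = 144 ≡ 22
12^4 ≡ 22^2 = 484 ≡ 57
12^8 ≡ 57^2 = 3249 ≡ 16
1·16 = 16 ≡ 16 (mod 61)
58 ≠ 16, so verification fails.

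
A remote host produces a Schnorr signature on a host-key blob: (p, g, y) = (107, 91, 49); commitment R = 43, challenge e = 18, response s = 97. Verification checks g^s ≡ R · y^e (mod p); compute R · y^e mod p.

104

49^2 = 2401 ≡ 47
49^4 ≡ 47^2 = 2209 ≡ 69
49^8 ≡ 69^2 = 4761 ≡ 53
49^16 ≡ 53^2 = 2809 ≡ 27
18 = 16 + 2, so 49^18 ≡ 27·47 ≡ 92 (mod 107)
R · y^e ≡ 43·92 = 3956 ≡ 104 (mod 107)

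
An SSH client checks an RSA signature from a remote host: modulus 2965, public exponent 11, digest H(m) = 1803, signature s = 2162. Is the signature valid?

s^2 ≡ 2162^2 = 4674244 ≡ 1404
s^4 ≡ 1404^2 = 1971216 ≡ 2456
s^8 ≡ 2456^2 = 6031936 ≡ 1126
11 = 8 + 2 + 1, so s^11 ≡ 1126·1404·2162 ≡ 1803 (mod 2965)
1803 = H(m), so the signature checks out.

valid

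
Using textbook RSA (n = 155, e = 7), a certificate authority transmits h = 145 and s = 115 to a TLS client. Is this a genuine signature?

s^7 mod 155 = 145
Since 145 equals the digest 145, verification succeeds.

genuine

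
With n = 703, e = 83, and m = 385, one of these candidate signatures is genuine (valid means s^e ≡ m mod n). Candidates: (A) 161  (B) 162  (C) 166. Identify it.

A

Candidate A: Squares mod 703: 161^1≡161, 161^2≡613, 161^4≡367, 161^8≡416, 161^16≡118, 161^32≡567, 161^64≡218; 83 = 64 + 16 + 2 + 1, so 161^83 ≡ 218·118·613·161 ≡ 385 (mod 703)
  → matches m = 385
Candidate B: Squares mod 703: 162^1≡162, 162^2≡233, 162^4≡158, 162^8≡359, 162^16≡232, 162^32≡396, 162^64≡47; 83 = 64 + 16 + 2 + 1, so 162^83 ≡ 47·232·233·162 ≡ 489 (mod 703)
Candidate C: Squares mod 703: 166^1≡166, 166^2≡139, 166^4≡340, 166^8≡308, 166^16≡662, 166^32≡275, 166^64≡404; 83 = 64 + 16 + 2 + 1, so 166^83 ≡ 404·662·139·166 ≡ 165 (mod 703)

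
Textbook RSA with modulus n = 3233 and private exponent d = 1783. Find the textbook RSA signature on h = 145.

h^2 ≡ 145^2 = 21025 ≡ 1627
h^4 ≡ 1627^2 = 2647129 ≡ 2535
h^8 ≡ 2535^2 = 6426225 ≡ 2254
h^16 ≡ 2254^2 = 5080516 ≡ 1473
h^32 ≡ 1473^2 = 2169729 ≡ 386
h^64 ≡ 386^2 = 148996 ≡ 278
h^128 ≡ 278^2 = 77284 ≡ 2925
h^256 ≡ 2925^2 = 8555625 ≡ 1107
h^512 ≡ 1107^2 = 1225449 ≡ 142
h^1024 ≡ 142^2 = 20164 ≡ 766
1783 = 1024 + 512 + 128 + 64 + 32 + 16 + 4 + 2 + 1, so h^1783 ≡ 766·142·2925·278·386·1473·2535·1627·145 ≡ 1004 (mod 3233)

1004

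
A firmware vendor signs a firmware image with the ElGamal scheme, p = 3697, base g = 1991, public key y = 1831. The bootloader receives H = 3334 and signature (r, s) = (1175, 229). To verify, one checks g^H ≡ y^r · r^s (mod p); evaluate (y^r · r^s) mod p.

Squares mod 3697: 1831^1≡1831, 1831^2≡3079, 1831^4≡1133, 1831^8≡830, 1831^16≡1258, 1831^32≡248, 1831^64≡2352, 1831^128≡1192, 1831^256≡1216, 1831^512≡3553, 1831^1024≡2251
1175 = 1024 + 128 + 16 + 4 + 2 + 1, so 1831^1175 ≡ 2251·1192·1258·1133·3079·1831 ≡ 2338 (mod 3697)
Squares mod 3697: 1175^1≡1175, 1175^2≡1644, 1175^4≡229, 1175^8≡683, 1175^16≡667, 1175^32≡1249, 1175^64≡3564, 1175^128≡2901
229 = 128 + 64 + 32 + 4 + 1, so 1175^229 ≡ 2901·3564·1249·229·1175 ≡ 3059 (mod 3697)
y^r · r^s ≡ 2338·3059 = 7151942 ≡ 1944 (mod 3697)

1944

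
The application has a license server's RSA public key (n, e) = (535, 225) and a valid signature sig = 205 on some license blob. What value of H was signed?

sig^2 ≡ 205^2 = 42025 ≡ 295
sig^4 ≡ 295^2 = 87025 ≡ 355
sig^8 ≡ 355^2 = 126025 ≡ 300
sig^16 ≡ 300^2 = 90000 ≡ 120
sig^32 ≡ 120^2 = 14400 ≡ 490
sig^64 ≡ 490^2 = 240100 ≡ 420
sig^128 ≡ 420^2 = 176400 ≡ 385
225 = 128 + 64 + 32 + 1, so sig^225 ≡ 385·420·490·205 ≡ 220 (mod 535)

220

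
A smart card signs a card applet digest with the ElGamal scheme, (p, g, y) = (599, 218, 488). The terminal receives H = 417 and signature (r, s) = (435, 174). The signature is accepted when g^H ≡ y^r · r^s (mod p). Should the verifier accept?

accept

Left side g^H mod p:
218^2 = 47524 ≡ 203
218^4 ≡ 203^2 = 41209 ≡ 477
218^8 ≡ 477^2 = 227529 ≡ 508
218^16 ≡ 508^2 = 258064 ≡ 494
218^32 ≡ 494^2 = 244036 ≡ 243
218^64 ≡ 243^2 = 59049 ≡ 347
218^128 ≡ 347^2 = 120409 ≡ 10
218^256 ≡ 10^2 = 100
417 = 256 + 128 + 32 + 1, so 218^417 ≡ 100·10·243·218 ≡ 237 (mod 599)
Right side y^r · r^s mod p:
488^2 = 238144 ≡ 341
488^4 ≡ 341^2 = 116281 ≡ 75
488^8 ≡ 75^2 = 5625 ≡ 234
488^16 ≡ 234^2 = 54756 ≡ 247
488^32 ≡ 247^2 = 61009 ≡ 510
488^64 ≡ 510^2 = 260100 ≡ 134
488^128 ≡ 134^2 = 17956 ≡ 585
488^256 ≡ 585^2 = 342225 ≡ 196
435 = 256 + 128 + 32 + 16 + 2 + 1, so 488^435 ≡ 196·585·510·247·341·488 ≡ 281 (mod 599)
435^2 = 189225 ≡ 540
435^4 ≡ 540^2 = 291600 ≡ 486
435^8 ≡ 486^2 = 236196 ≡ 190
435^16 ≡ 190^2 = 36100 ≡ 160
435^32 ≡ 160^2 = 25600 ≡ 442
435^64 ≡ 442^2 = 195364 ≡ 90
435^128 ≡ 90^2 = 8100 ≡ 313
174 = 128 + 32 + 8 + 4 + 2, so 435^174 ≡ 313·442·190·486·540 ≡ 570 (mod 599)
281·570 = 160170 ≡ 237 (mod 599)
237 ≡ 237 (mod 599), so the signature is genuine.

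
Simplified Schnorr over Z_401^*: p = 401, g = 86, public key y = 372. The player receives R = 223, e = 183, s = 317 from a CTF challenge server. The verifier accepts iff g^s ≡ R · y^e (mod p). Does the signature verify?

verifies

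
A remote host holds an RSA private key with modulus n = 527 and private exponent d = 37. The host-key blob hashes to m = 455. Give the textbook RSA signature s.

m^2 ≡ 455^2 = 207025 ≡ 441
m^4 ≡ 441^2 = 194481 ≡ 18
m^8 ≡ 18^2 = 324
m^16 ≡ 324^2 = 104976 ≡ 103
m^32 ≡ 103^2 = 10609 ≡ 69
37 = 32 + 4 + 1, so m^37 ≡ 69·18·455 ≡ 166 (mod 527)

166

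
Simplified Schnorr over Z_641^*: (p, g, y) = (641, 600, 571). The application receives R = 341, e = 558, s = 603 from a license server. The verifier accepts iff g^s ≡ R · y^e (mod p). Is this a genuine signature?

g^s mod p:
600^2 = 360000 ≡ 399
600^4 ≡ 399^2 = 159201 ≡ 233
600^8 ≡ 233^2 = 54289 ≡ 445
600^16 ≡ 445^2 = 198025 ≡ 597
600^32 ≡ 597^2 = 356409 ≡ 13
600^64 ≡ 13^2 = 169
600^128 ≡ 169^2 = 28561 ≡ 357
600^256 ≡ 357^2 = 127449 ≡ 531
600^512 ≡ 531^2 = 281961 ≡ 562
603 = 512 + 64 + 16 + 8 + 2 + 1, so 600^603 ≡ 562·169·597·445·399·600 ≡ 540 (mod 641)
R · y^e mod p:
571^2 = 326041 ≡ 413
571^4 ≡ 413^2 = 170569 ≡ 63
571^8 ≡ 63^2 = 3969 ≡ 123
571^16 ≡ 123^2 = 15129 ≡ 386
571^32 ≡ 386^2 = 148996 ≡ 284
571^64 ≡ 284^2 = 80656 ≡ 531
571^128 ≡ 531^2 = 281961 ≡ 562
571^256 ≡ 562^2 = 315844 ≡ 472
571^512 ≡ 472^2 = 222784 ≡ 357
558 = 512 + 32 + 8 + 4 + 2, so 571^558 ≡ 357·284·123·63·413 ≡ 511 (mod 641)
341·511 = 174251 ≡ 540 (mod 641)
540 ≡ 540 (mod 641); signature holds.

genuine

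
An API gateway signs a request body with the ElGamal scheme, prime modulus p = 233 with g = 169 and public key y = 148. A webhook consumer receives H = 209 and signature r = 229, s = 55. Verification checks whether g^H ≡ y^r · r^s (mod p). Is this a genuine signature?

genuine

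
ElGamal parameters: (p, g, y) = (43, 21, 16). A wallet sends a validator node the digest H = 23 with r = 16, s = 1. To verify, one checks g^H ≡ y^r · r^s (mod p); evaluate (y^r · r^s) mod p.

Squares mod 43: 16^1≡16, 16^2≡41, 16^4≡4, 16^8≡16, 16^16≡41
16^16 ≡ 41 (mod 43)
16^1 mod 43 = 16
y^r · r^s ≡ 41·16 = 656 ≡ 11 (mod 43)

11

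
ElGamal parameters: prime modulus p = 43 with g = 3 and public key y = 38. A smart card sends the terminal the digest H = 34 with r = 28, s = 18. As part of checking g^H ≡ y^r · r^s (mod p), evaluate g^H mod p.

31

3^2 = 9
3^4 ≡ 9^2 = 81 ≡ 38
3^8 ≡ 38^2 = 1444 ≡ 25
3^16 ≡ 25^2 = 625 ≡ 23
3^32 ≡ 23^2 = 529 ≡ 13
34 = 32 + 2, so 3^34 ≡ 13·9 ≡ 31 (mod 43)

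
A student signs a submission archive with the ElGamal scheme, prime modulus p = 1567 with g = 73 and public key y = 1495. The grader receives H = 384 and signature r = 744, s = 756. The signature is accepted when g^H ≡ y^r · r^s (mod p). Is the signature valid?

Left side g^H mod p:
73^2 = 5329 ≡ 628
73^4 ≡ 628^2 = 394384 ≡ 1067
73^8 ≡ 1067^2 = 1138489 ≡ 847
73^16 ≡ 847^2 = 717409 ≡ 1290
73^32 ≡ 1290^2 = 1664100 ≡ 1513
73^64 ≡ 1513^2 = 2289169 ≡ 1349
73^128 ≡ 1349^2 = 1819801 ≡ 514
73^256 ≡ 514^2 = 264196 ≡ 940
384 = 256 + 128, so 73^384 ≡ 940·514 ≡ 524 (mod 1567)
Right side y^r · r^s mod p:
1495^2 = 2235025 ≡ 483
1495^4 ≡ 483^2 = 233289 ≡ 1373
1495^8 ≡ 1373^2 = 1885129 ≡ 28
1495^16 ≡ 28^2 = 784
1495^32 ≡ 784^2 = 614656 ≡ 392
1495^64 ≡ 392^2 = 153664 ≡ 98
1495^128 ≡ 98^2 = 9604 ≡ 202
1495^256 ≡ 202^2 = 40804 ≡ 62
1495^512 ≡ 62^2 = 3844 ≡ 710
744 = 512 + 128 + 64 + 32 + 8, so 1495^744 ≡ 710·202·98·392·28 ≡ 458 (mod 1567)
744^2 = 553536 ≡ 385
744^4 ≡ 385^2 = 148225 ≡ 927
744^8 ≡ 927^2 = 859329 ≡ 613
744^16 ≡ 613^2 = 375769 ≡ 1256
744^32 ≡ 1256^2 = 1577536 ≡ 1134
744^64 ≡ 1134^2 = 1285956 ≡ 1016
744^128 ≡ 1016^2 = 1032256 ≡ 1170
744^256 ≡ 1170^2 = 1368900 ≡ 909
744^512 ≡ 909^2 = 826281 ≡ 472
756 = 512 + 128 + 64 + 32 + 16 + 4, so 744^756 ≡ 472·1170·1016·1134·1256·927 ≡ 138 (mod 1567)
458·138 = 63204 ≡ 524 (mod 1567)
524 ≡ 524 (mod 1567), so the signature is genuine.

valid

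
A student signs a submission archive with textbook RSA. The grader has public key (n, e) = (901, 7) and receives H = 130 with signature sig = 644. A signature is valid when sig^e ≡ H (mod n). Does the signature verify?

does not verify

Squares mod 901: sig^1≡644, sig^2≡276, sig^4≡492
7 = 4 + 2 + 1, so sig^7 ≡ 492·276·644 ≡ 790 (mod 901)
sig^7 mod 901 = 790, but H = 130.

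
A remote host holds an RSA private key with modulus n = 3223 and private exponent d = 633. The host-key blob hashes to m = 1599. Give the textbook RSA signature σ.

m^2 ≡ 1599^2 = 2556801 ≡ 962
m^4 ≡ 962^2 = 925444 ≡ 443
m^8 ≡ 443^2 = 196249 ≡ 2869
m^16 ≡ 2869^2 = 8231161 ≡ 2842
m^32 ≡ 2842^2 = 8076964 ≡ 126
m^64 ≡ 126^2 = 15876 ≡ 2984
m^128 ≡ 2984^2 = 8904256 ≡ 2330
m^256 ≡ 2330^2 = 5428900 ≡ 1368
m^512 ≡ 1368^2 = 1871424 ≡ 2084
633 = 512 + 64 + 32 + 16 + 8 + 1, so m^633 ≡ 2084·2984·126·2842·2869·1599 ≡ 1769 (mod 3223)

1769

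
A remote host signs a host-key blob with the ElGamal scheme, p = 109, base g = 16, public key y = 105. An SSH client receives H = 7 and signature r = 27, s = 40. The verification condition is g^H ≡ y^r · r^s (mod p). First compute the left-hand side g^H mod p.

16^7 mod 109 = 66

66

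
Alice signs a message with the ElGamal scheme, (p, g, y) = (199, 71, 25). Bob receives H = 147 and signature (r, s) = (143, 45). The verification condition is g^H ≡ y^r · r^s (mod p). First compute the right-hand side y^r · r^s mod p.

82

Squares mod 199: 25^1≡25, 25^2≡28, 25^4≡187, 25^8≡144, 25^16≡40, 25^32≡8, 25^64≡64, 25^128≡116
143 = 128 + 8 + 4 + 2 + 1, so 25^143 ≡ 116·144·187·28·25 ≡ 106 (mod 199)
Squares mod 199: 143^1≡143, 143^2≡151, 143^4≡115, 143^8≡91, 143^16≡122, 143^32≡158
45 = 32 + 8 + 4 + 1, so 143^45 ≡ 158·91·115·143 ≡ 181 (mod 199)
y^r · r^s ≡ 106·181 = 19186 ≡ 82 (mod 199)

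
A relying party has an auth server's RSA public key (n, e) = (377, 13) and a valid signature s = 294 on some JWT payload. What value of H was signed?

138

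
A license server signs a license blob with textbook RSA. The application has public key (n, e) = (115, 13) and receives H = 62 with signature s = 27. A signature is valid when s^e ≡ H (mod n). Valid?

yes

Squares mod 115: s^1≡27, s^2≡39, s^4≡26, s^8≡101
13 = 8 + 4 + 1, so s^13 ≡ 101·26·27 ≡ 62 (mod 115)
Since 62 equals the digest 62, verification succeeds.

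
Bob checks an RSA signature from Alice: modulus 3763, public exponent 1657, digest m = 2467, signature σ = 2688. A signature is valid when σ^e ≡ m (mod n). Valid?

yes

σ^2 ≡ 2688^2 = 7225344 ≡ 384
σ^4 ≡ 384^2 = 147456 ≡ 699
σ^8 ≡ 699^2 = 488601 ≡ 3174
σ^16 ≡ 3174^2 = 10074276 ≡ 725
σ^32 ≡ 725^2 = 525625 ≡ 2568
σ^64 ≡ 2568^2 = 6594624 ≡ 1848
σ^128 ≡ 1848^2 = 3415104 ≡ 2063
σ^256 ≡ 2063^2 = 4255969 ≡ 16
σ^512 ≡ 16^2 = 256
σ^1024 ≡ 256^2 = 65536 ≡ 1565
1657 = 1024 + 512 + 64 + 32 + 16 + 8 + 1, so σ^1657 ≡ 1565·256·1848·2568·725·3174·2688 ≡ 2467 (mod 3763)
σ^1657 mod 3763 = 2467 matches m.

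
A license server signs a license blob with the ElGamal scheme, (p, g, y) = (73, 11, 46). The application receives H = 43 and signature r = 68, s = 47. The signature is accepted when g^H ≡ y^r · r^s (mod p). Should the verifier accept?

Left side g^H mod p:
11^2 = 121 ≡ 48
11^4 ≡ 48^2 = 2304 ≡ 41
11^8 ≡ 41^2 = 1681 ≡ 2
11^16 ≡ 2^2 = 4
11^32 ≡ 4^2 = 16
43 = 32 + 8 + 2 + 1, so 11^43 ≡ 16·2·48·11 ≡ 33 (mod 73)
Right side y^r · r^s mod p:
46^2 = 2116 ≡ 72
46^4 ≡ 72^2 = 5184 ≡ 1
46^8 ≡ 1^2 = 1
46^16 ≡ 1^2 = 1
46^32 ≡ 1^2 = 1
46^64 ≡ 1^2 = 1
68 = 64 + 4, so 46^68 ≡ 1·1 ≡ 1 (mod 73)
68^2 = 4624 ≡ 25
68^4 ≡ 25^2 = 625 ≡ 41
68^8 ≡ 41^2 = 1681 ≡ 2
68^16 ≡ 2^2 = 4
68^32 ≡ 4^2 = 16
47 = 32 + 8 + 4 + 2 + 1, so 68^47 ≡ 16·2·41·25·68 ≡ 31 (mod 73)
1·31 = 31 ≡ 31 (mod 73)
33 ≠ 31, so verification fails.

reject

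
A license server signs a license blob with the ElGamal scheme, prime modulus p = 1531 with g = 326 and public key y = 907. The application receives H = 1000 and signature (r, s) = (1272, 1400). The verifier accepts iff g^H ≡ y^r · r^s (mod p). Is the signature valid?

valid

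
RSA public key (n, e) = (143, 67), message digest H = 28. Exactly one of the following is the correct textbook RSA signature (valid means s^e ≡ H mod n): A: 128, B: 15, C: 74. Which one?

A

Candidate A: Squares mod 143: 128^1≡128, 128^2≡82, 128^4≡3, 128^8≡9, 128^16≡81, 128^32≡126, 128^64≡3; 67 = 64 + 2 + 1, so 128^67 ≡ 3·82·128 ≡ 28 (mod 143)
  → matches H = 28
Candidate B: Squares mod 143: 15^1≡15, 15^2≡82, 15^4≡3, 15^8≡9, 15^16≡81, 15^32≡126, 15^64≡3; 67 = 64 + 2 + 1, so 15^67 ≡ 3·82·15 ≡ 115 (mod 143)
Candidate C: Squares mod 143: 74^1≡74, 74^2≡42, 74^4≡48, 74^8≡16, 74^16≡113, 74^32≡42, 74^64≡48; 67 = 64 + 2 + 1, so 74^67 ≡ 48·42·74 ≡ 35 (mod 143)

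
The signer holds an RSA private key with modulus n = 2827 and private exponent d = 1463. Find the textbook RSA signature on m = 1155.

2046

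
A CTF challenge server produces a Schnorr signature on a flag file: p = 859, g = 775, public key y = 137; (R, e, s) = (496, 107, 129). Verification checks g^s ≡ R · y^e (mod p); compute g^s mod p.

Squares mod 859: 775^1≡775, 775^2≡184, 775^4≡355, 775^8≡611, 775^16≡515, 775^32≡653, 775^64≡345, 775^128≡483
129 = 128 + 1, so 775^129 ≡ 483·775 ≡ 660 (mod 859)

660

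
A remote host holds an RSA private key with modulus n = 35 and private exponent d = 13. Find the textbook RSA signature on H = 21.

H^2 ≡ 21^2 = 441 ≡ 21
H^4 ≡ 21^2 = 441 ≡ 21
H^8 ≡ 21^2 = 441 ≡ 21
13 = 8 + 4 + 1, so H^13 ≡ 21·21·21 ≡ 21 (mod 35)

21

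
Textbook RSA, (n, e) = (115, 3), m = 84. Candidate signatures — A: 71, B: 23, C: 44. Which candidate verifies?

C

Candidate A: Squares mod 115: 71^1≡71, 71^2≡96; 3 = 2 + 1, so 71^3 ≡ 96·71 ≡ 31 (mod 115)
Candidate B: Squares mod 115: 23^1≡23, 23^2≡69; 3 = 2 + 1, so 23^3 ≡ 69·23 ≡ 92 (mod 115)
Candidate C: Squares mod 115: 44^1≡44, 44^2≡96; 3 = 2 + 1, so 44^3 ≡ 96·44 ≡ 84 (mod 115)
  → matches m = 84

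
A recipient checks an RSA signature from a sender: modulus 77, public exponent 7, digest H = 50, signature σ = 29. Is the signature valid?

σ^2 ≡ 29^2 = 841 ≡ 71
σ^4 ≡ 71^2 = 5041 ≡ 36
7 = 4 + 2 + 1, so σ^7 ≡ 36·71·29 ≡ 50 (mod 77)
50 = H, so the signature checks out.

valid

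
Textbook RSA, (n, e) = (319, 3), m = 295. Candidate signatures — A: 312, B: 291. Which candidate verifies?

Candidate A: Squares mod 319: 312^1≡312, 312^2≡49; 3 = 2 + 1, so 312^3 ≡ 49·312 ≡ 295 (mod 319)
  → matches m = 295
Candidate B: Squares mod 319: 291^1≡291, 291^2≡146; 3 = 2 + 1, so 291^3 ≡ 146·291 ≡ 59 (mod 319)

A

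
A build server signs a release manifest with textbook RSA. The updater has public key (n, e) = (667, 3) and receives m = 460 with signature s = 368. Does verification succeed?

passes

s^2 ≡ 368^2 = 135424 ≡ 23
3 = 2 + 1, so s^3 ≡ 23·368 ≡ 460 (mod 667)
s^3 mod 667 = 460 matches m.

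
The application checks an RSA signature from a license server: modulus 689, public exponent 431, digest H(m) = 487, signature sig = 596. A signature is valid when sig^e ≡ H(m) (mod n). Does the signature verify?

sig^431 mod 689 = 487
sig^431 mod 689 = 487 matches H(m).

verifies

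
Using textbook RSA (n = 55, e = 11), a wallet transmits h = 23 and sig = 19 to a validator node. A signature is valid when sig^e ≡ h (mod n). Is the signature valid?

Squares mod 55: sig^1≡19, sig^2≡31, sig^4≡26, sig^8≡16
11 = 8 + 2 + 1, so sig^11 ≡ 16·31·19 ≡ 19 (mod 55)
19 ≠ 23, so verification fails.

invalid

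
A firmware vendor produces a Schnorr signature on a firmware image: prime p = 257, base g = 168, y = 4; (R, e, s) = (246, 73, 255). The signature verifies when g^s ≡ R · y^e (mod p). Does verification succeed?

fails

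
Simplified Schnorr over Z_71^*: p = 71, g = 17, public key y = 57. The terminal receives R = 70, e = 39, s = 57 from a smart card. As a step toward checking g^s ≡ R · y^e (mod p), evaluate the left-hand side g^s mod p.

Squares mod 71: 17^1≡17, 17^2≡5, 17^4≡25, 17^8≡57, 17^16≡54, 17^32≡5
57 = 32 + 16 + 8 + 1, so 17^57 ≡ 5·54·57·17 ≡ 66 (mod 71)

66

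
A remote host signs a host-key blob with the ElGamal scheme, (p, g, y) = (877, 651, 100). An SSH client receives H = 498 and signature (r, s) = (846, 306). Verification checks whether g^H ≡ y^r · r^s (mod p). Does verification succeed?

passes

Left side g^H mod p:
Squares mod 877: 651^1≡651, 651^2≡210, 651^4≡250, 651^8≡233, 651^16≡792, 651^32≡209, 651^64≡708, 651^128≡497, 651^256≡572
498 = 256 + 128 + 64 + 32 + 16 + 2, so 651^498 ≡ 572·497·708·209·792·210 ≡ 515 (mod 877)
Right side y^r · r^s mod p:
Squares mod 877: 100^1≡100, 100^2≡353, 100^4≡75, 100^8≡363, 100^16≡219, 100^32≡603, 100^64≡531, 100^128≡444, 100^256≡688, 100^512≡641
846 = 512 + 256 + 64 + 8 + 4 + 2, so 100^846 ≡ 641·688·531·363·75·353 ≡ 386 (mod 877)
Squares mod 877: 846^1≡846, 846^2≡84, 846^4≡40, 846^8≡723, 846^16≡37, 846^32≡492, 846^64≡12, 846^128≡144, 846^256≡565
306 = 256 + 32 + 16 + 2, so 846^306 ≡ 565·492·37·84 ≡ 199 (mod 877)
386·199 = 76814 ≡ 515 (mod 877)
515 ≡ 515 (mod 877), so the signature is genuine.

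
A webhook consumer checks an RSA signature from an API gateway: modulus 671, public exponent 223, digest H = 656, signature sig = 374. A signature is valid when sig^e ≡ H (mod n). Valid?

no

sig^2 ≡ 374^2 = 139876 ≡ 308
sig^4 ≡ 308^2 = 94864 ≡ 253
sig^8 ≡ 253^2 = 64009 ≡ 264
sig^16 ≡ 264^2 = 69696 ≡ 583
sig^32 ≡ 583^2 = 339889 ≡ 363
sig^64 ≡ 363^2 = 131769 ≡ 253
sig^128 ≡ 253^2 = 64009 ≡ 264
223 = 128 + 64 + 16 + 8 + 4 + 2 + 1, so sig^223 ≡ 264·253·583·264·253·308·374 ≡ 451 (mod 671)
451 ≠ 656, so verification fails.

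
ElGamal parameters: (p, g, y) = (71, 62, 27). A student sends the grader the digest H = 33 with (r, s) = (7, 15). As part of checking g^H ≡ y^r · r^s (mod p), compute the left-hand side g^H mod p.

7

Squares mod 71: 62^1≡62, 62^2≡10, 62^4≡29, 62^8≡60, 62^16≡50, 62^32≡15
33 = 32 + 1, so 62^33 ≡ 15·62 ≡ 7 (mod 71)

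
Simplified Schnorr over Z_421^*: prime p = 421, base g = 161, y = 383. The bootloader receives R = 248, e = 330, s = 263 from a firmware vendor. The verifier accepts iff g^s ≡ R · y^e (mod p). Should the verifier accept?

accept

g^s mod p:
161^2 = 25921 ≡ 240
161^4 ≡ 240^2 = 57600 ≡ 344
161^8 ≡ 344^2 = 118336 ≡ 35
161^16 ≡ 35^2 = 1225 ≡ 383
161^32 ≡ 383^2 = 146689 ≡ 181
161^64 ≡ 181^2 = 32761 ≡ 344
161^128 ≡ 344^2 = 118336 ≡ 35
161^256 ≡ 35^2 = 1225 ≡ 383
263 = 256 + 4 + 2 + 1, so 161^263 ≡ 383·344·240·161 ≡ 248 (mod 421)
R · y^e mod p:
383^2 = 146689 ≡ 181
383^4 ≡ 181^2 = 32761 ≡ 344
383^8 ≡ 344^2 = 118336 ≡ 35
383^16 ≡ 35^2 = 1225 ≡ 383
383^32 ≡ 383^2 = 146689 ≡ 181
383^64 ≡ 181^2 = 32761 ≡ 344
383^128 ≡ 344^2 = 118336 ≡ 35
383^256 ≡ 35^2 = 1225 ≡ 383
330 = 256 + 64 + 8 + 2, so 383^330 ≡ 383·344·35·181 ≡ 1 (mod 421)
248·1 = 248 ≡ 248 (mod 421)
248 ≡ 248 (mod 421); signature holds.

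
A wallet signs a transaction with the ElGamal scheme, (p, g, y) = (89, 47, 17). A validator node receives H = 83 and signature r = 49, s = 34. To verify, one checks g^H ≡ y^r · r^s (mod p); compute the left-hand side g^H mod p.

Squares mod 89: 47^1≡47, 47^2≡73, 47^4≡78, 47^8≡32, 47^16≡45, 47^32≡67, 47^64≡39
83 = 64 + 16 + 2 + 1, so 47^83 ≡ 39·45·73·47 ≡ 21 (mod 89)

21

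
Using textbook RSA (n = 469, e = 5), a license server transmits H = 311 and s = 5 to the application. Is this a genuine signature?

genuine

s^5 mod 469 = 311
s^5 mod 469 = 311 matches H.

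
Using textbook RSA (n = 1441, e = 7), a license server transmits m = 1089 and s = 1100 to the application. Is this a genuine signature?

forged

s^2 ≡ 1100^2 = 1210000 ≡ 1001
s^4 ≡ 1001^2 = 1002001 ≡ 506
7 = 4 + 2 + 1, so s^7 ≡ 506·1001·1100 ≡ 1155 (mod 1441)
The recovered value 1155 does not match the digest 1089.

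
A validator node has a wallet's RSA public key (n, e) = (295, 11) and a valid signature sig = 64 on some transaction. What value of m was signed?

79

Squares mod 295: sig^1≡64, sig^2≡261, sig^4≡271, sig^8≡281
11 = 8 + 2 + 1, so sig^11 ≡ 281·261·64 ≡ 79 (mod 295)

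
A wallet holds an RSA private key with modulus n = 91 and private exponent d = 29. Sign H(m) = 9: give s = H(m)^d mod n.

81

Squares mod 91: (H(m))^1≡9, (H(m))^2≡81, (H(m))^4≡9, (H(m))^8≡81, (H(m))^16≡9
29 = 16 + 8 + 4 + 1, so (H(m))^29 ≡ 9·81·9·9 ≡ 81 (mod 91)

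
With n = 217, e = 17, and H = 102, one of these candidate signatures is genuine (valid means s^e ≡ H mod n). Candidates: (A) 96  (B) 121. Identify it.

B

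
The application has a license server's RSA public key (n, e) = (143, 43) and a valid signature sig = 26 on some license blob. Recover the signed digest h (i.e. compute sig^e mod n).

Squares mod 143: sig^1≡26, sig^2≡104, sig^4≡91, sig^8≡130, sig^16≡26, sig^32≡104
43 = 32 + 8 + 2 + 1, so sig^43 ≡ 104·130·104·26 ≡ 130 (mod 143)

130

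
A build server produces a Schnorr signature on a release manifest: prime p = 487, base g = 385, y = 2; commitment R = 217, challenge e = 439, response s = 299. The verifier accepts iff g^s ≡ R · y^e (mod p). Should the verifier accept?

g^s mod p:
385^2 = 148225 ≡ 177
385^4 ≡ 177^2 = 31329 ≡ 161
385^8 ≡ 161^2 = 25921 ≡ 110
385^16 ≡ 110^2 = 12100 ≡ 412
385^32 ≡ 412^2 = 169744 ≡ 268
385^64 ≡ 268^2 = 71824 ≡ 235
385^128 ≡ 235^2 = 55225 ≡ 194
385^256 ≡ 194^2 = 37636 ≡ 137
299 = 256 + 32 + 8 + 2 + 1, so 385^299 ≡ 137·268·110·177·385 ≡ 20 (mod 487)
R · y^e mod p:
2^2 = 4
2^4 ≡ 4^2 = 16
2^8 ≡ 16^2 = 256
2^16 ≡ 256^2 = 65536 ≡ 278
2^32 ≡ 278^2 = 77284 ≡ 338
2^64 ≡ 338^2 = 114244 ≡ 286
2^128 ≡ 286^2 = 81796 ≡ 467
2^256 ≡ 467^2 = 218089 ≡ 400
439 = 256 + 128 + 32 + 16 + 4 + 2 + 1, so 2^439 ≡ 400·467·338·278·16·4·2 ≡ 36 (mod 487)
217·36 = 7812 ≡ 20 (mod 487)
20 ≡ 20 (mod 487); signature holds.

accept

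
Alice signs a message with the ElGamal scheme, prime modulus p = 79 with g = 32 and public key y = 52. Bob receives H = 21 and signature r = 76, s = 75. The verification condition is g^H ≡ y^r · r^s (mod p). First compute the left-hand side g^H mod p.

Squares mod 79: 32^1≡32, 32^2≡76, 32^4≡9, 32^8≡2, 32^16≡4
21 = 16 + 4 + 1, so 32^21 ≡ 4·9·32 ≡ 46 (mod 79)

46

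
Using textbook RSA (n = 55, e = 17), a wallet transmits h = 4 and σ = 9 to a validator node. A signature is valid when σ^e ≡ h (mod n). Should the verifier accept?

σ^17 mod 55 = 4
σ^17 mod 55 = 4 matches h.

accept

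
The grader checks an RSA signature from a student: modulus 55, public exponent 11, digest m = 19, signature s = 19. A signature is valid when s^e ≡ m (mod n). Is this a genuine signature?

genuine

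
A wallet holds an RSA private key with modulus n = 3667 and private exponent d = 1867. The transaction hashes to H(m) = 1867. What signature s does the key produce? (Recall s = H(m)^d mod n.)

Squares mod 3667: (H(m))^1≡1867, (H(m))^2≡2039, (H(m))^4≡2810, (H(m))^8≡1049, (H(m))^16≡301, (H(m))^32≡2593, (H(m))^64≡2038, (H(m))^128≡2400, (H(m))^256≡2810, (H(m))^512≡1049, (H(m))^1024≡301
1867 = 1024 + 512 + 256 + 64 + 8 + 2 + 1, so (H(m))^1867 ≡ 301·1049·2810·2038·1049·2039·1867 ≡ 1993 (mod 3667)

1993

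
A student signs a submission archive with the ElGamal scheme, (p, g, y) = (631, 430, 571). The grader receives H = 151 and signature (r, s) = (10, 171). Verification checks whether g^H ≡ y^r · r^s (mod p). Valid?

yes

Left side g^H mod p:
430^2 = 184900 ≡ 17
430^4 ≡ 17^2 = 289
430^8 ≡ 289^2 = 83521 ≡ 229
430^16 ≡ 229^2 = 52441 ≡ 68
430^32 ≡ 68^2 = 4624 ≡ 207
430^64 ≡ 207^2 = 42849 ≡ 572
430^128 ≡ 572^2 = 327184 ≡ 326
151 = 128 + 16 + 4 + 2 + 1, so 430^151 ≡ 326·68·289·17·430 ≡ 166 (mod 631)
Right side y^r · r^s mod p:
571^2 = 326041 ≡ 445
571^4 ≡ 445^2 = 198025 ≡ 522
571^8 ≡ 522^2 = 272484 ≡ 523
10 = 8 + 2, so 571^10 ≡ 523·445 ≡ 527 (mod 631)
10^2 = 100
10^4 ≡ 100^2 = 10000 ≡ 535
10^8 ≡ 535^2 = 286225 ≡ 382
10^16 ≡ 382^2 = 145924 ≡ 163
10^32 ≡ 163^2 = 26569 ≡ 67
10^64 ≡ 67^2 = 4489 ≡ 72
10^128 ≡ 72^2 = 5184 ≡ 136
171 = 128 + 32 + 8 + 2 + 1, so 10^171 ≡ 136·67·382·100·10 ≡ 593 (mod 631)
527·593 = 312511 ≡ 166 (mod 631)
166 ≡ 166 (mod 631), so the signature is genuine.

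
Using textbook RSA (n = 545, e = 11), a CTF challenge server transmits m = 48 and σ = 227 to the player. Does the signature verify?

σ^11 mod 545 = 48
σ^11 mod 545 = 48 matches m.

verifies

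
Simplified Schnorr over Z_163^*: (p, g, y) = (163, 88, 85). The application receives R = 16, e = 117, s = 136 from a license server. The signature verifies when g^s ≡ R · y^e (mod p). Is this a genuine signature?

g^s mod p:
88^2 = 7744 ≡ 83
88^4 ≡ 83^2 = 6889 ≡ 43
88^8 ≡ 43^2 = 1849 ≡ 56
88^16 ≡ 56^2 = 3136 ≡ 39
88^32 ≡ 39^2 = 1521 ≡ 54
88^64 ≡ 54^2 = 2916 ≡ 145
88^128 ≡ 145^2 = 21025 ≡ 161
136 = 128 + 8, so 88^136 ≡ 161·56 ≡ 51 (mod 163)
R · y^e mod p:
85^2 = 7225 ≡ 53
85^4 ≡ 53^2 = 2809 ≡ 38
85^8 ≡ 38^2 = 1444 ≡ 140
85^16 ≡ 140^2 = 19600 ≡ 40
85^32 ≡ 40^2 = 1600 ≡ 133
85^64 ≡ 133^2 = 17689 ≡ 85
117 = 64 + 32 + 16 + 4 + 1, so 85^117 ≡ 85·133·40·38·85 ≡ 1 (mod 163)
16·1 = 16 ≡ 16 (mod 163)
51 ≠ 16; the check fails.

forged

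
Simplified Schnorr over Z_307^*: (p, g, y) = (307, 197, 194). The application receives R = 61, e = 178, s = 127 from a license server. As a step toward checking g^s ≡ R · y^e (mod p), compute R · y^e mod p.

194^2 = 37636 ≡ 182
194^4 ≡ 182^2 = 33124 ≡ 275
194^8 ≡ 275^2 = 75625 ≡ 103
194^16 ≡ 103^2 = 10609 ≡ 171
194^32 ≡ 171^2 = 29241 ≡ 76
194^64 ≡ 76^2 = 5776 ≡ 250
194^128 ≡ 250^2 = 62500 ≡ 179
178 = 128 + 32 + 16 + 2, so 194^178 ≡ 179·76·171·182 ≡ 295 (mod 307)
R · y^e ≡ 61·295 = 17995 ≡ 189 (mod 307)

189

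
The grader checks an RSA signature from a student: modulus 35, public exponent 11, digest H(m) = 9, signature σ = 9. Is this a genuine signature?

σ^2 ≡ 9^2 = 81 ≡ 11
σ^4 ≡ 11^2 = 121 ≡ 16
σ^8 ≡ 16^2 = 256 ≡ 11
11 = 8 + 2 + 1, so σ^11 ≡ 11·11·9 ≡ 4 (mod 35)
4 ≠ 9, so verification fails.

forged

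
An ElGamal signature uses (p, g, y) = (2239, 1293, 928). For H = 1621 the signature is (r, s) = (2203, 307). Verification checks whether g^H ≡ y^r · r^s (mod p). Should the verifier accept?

accept

Left side g^H mod p:
Squares mod 2239: 1293^1≡1293, 1293^2≡1555, 1293^4≡2144, 1293^8≡69, 1293^16≡283, 1293^32≡1724, 1293^64≡1023, 1293^128≡916, 1293^256≡1670, 1293^512≡1345, 1293^1024≡2152
1621 = 1024 + 512 + 64 + 16 + 4 + 1, so 1293^1621 ≡ 2152·1345·1023·283·2144·1293 ≡ 2196 (mod 2239)
Right side y^r · r^s mod p:
Squares mod 2239: 928^1≡928, 928^2≡1408, 928^4≡949, 928^8≡523, 928^16≡371, 928^32≡1062, 928^64≡1627, 928^128≡631, 928^256≡1858, 928^512≡1865, 928^1024≡1058, 928^2048≡2103
2203 = 2048 + 128 + 16 + 8 + 2 + 1, so 928^2203 ≡ 2103·631·371·523·1408·928 ≡ 252 (mod 2239)
Squares mod 2239: 2203^1≡2203, 2203^2≡1296, 2203^4≡366, 2203^8≡1855, 2203^16≡1921, 2203^32≡369, 2203^64≡1821, 2203^128≡82, 2203^256≡7
307 = 256 + 32 + 16 + 2 + 1, so 2203^307 ≡ 7·369·1921·1296·2203 ≡ 1608 (mod 2239)
252·1608 = 405216 ≡ 2196 (mod 2239)
2196 ≡ 2196 (mod 2239), so the signature is genuine.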